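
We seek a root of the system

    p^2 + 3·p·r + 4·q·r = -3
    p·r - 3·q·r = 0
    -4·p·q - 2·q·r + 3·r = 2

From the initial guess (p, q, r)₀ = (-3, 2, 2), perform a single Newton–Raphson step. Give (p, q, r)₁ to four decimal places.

At (-3, 2, 2): F = (10.0000, -18.0000, 20.0000).
Jacobian J = [[2·p + 3·r, 4·r, 3·p + 4·q], [r, -3·r, p - 3·q], [-4·q, -4·p - 2·r, -2·q + 3]].
At the point, J = [[0.0000, 8.0000, -1.0000], [2.0000, -6.0000, -9.0000], [-8.0000, 8.0000, -1.0000]] (det J = 624.0000).
Solving J·Δ = −F gives Δ = (1.2500, -1.3526, -0.8205).
Then the next iterate is (p, q, r)₁ = (-1.7500, 0.6474, 1.1795).

(-1.7500, 0.6474, 1.1795)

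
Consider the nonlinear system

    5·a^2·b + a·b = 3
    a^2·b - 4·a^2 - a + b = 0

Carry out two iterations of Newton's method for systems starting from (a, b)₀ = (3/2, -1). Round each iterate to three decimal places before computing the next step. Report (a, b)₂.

At (3/2, -1): F = (-15.750, -13.750).
Jacobian J = [[10·a·b + b, 5·a^2 + a], [2·a·b - 8·a - 1, a^2 + 1]].
At the point, J = [[-16.000, 12.750], [-16.000, 3.250]] (det J = 152.000).
Solving J·Δ = −F gives Δ = (-0.817, 0.211).
Then the next iterate is (a, b)₁ = (0.683, -0.789).
Round to (0.683, -0.789) and repeat: F = (-5.37919, -3.70602), J = [[-6.17787, 3.01545], [-7.54177, 1.46649]].
Δ = (-0.240, 1.292), so (a, b)₂ = (0.443, 0.503).

(0.443, 0.503)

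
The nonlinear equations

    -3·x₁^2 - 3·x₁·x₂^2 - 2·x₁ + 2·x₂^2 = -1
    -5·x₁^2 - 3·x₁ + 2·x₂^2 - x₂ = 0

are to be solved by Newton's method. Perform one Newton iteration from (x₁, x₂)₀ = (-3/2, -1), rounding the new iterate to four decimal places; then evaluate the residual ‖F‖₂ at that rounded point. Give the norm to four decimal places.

1.7642

At (-3/2, -1): F = (3.7500, -3.7500).
Jacobian J = [[-6·x₁ - 3·x₂^2 - 2, -6·x₁·x₂ + 4·x₂], [-10·x₁ - 3, 4·x₂ - 1]].
At the point, J = [[4.0000, -13.0000], [12.0000, -5.0000]] (det J = 136.0000).
Solving J·Δ = −F gives Δ = (0.4963, 0.4412).
Then the next iterate is (x₁, x₂)₁ = (-1.0037, -0.5588).
Re-evaluating at (-1.0037, -0.5588): F = (1.549912, -0.842654), so ‖F‖₂ = 1.7642.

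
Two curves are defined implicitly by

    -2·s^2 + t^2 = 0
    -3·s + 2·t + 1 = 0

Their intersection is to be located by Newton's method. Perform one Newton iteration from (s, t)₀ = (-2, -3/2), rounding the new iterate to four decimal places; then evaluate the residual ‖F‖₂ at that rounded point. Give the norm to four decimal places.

At (-2, -3/2): F = (-5.7500, 4.0000).
Jacobian J = [[-4·s, 2·t], [-3, 2]].
At the point, J = [[8.0000, -3.0000], [-3.0000, 2.0000]] (det J = 7.0000).
Solving J·Δ = −F gives Δ = (-0.0714, -2.1071).
Then the next iterate is (s, t)₁ = (-2.0714, -3.6071).
Re-evaluating at (-2.0714, -3.6071): F = (4.429774, 0.0000), so ‖F‖₂ = 4.4298.

4.4298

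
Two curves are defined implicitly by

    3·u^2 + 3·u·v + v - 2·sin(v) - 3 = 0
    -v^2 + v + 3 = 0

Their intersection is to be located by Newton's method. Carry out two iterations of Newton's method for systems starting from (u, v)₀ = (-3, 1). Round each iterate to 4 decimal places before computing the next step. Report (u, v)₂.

At (-3, 1): F = (14.317058, 3.0000).
Jacobian J = [[6·u + 3·v, 3·u - 2·cos(v) + 1], [0, -2·v + 1]].
At the point, J = [[-15.0000, -9.080605], [0.0000, -1.0000]] (det J = 15.0000).
Solving J·Δ = −F gives Δ = (-0.8617, 3.0000).
Then the next iterate is (u, v)₁ = (-3.8617, 4.0000).
Round to (-3.8617, 4.0000) and repeat: F = (0.911386, -9.0000), J = [[-11.1702, -9.277813], [0.0000, -7.0000]].
Δ = (1.1495, -1.2857), so (u, v)₂ = (-2.7122, 2.7143).

(-2.7122, 2.7143)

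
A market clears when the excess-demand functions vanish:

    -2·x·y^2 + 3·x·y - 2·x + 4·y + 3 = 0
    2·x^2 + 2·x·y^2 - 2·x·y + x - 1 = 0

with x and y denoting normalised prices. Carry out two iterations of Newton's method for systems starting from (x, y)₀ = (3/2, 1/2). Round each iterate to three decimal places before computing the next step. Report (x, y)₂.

(0.434, -0.353)

At (3/2, 1/2): F = (3.500, 4.250).
Jacobian J = [[-2·y^2 + 3·y - 2, -4·x·y + 3·x + 4], [4·x + 2·y^2 - 2·y + 1, 4·x·y - 2·x]].
At the point, J = [[-1.000, 5.500], [6.500, 0.000]] (det J = -35.750).
Solving J·Δ = −F gives Δ = (-0.654, -0.755).
Then the next iterate is (x, y)₁ = (0.846, -0.255).
Round to (0.846, -0.255) and repeat: F = (-0.46921, 1.81891), J = [[-2.89505, 7.40092], [5.02405, -2.55492]].
Δ = (-0.412, -0.098), so (x, y)₂ = (0.434, -0.353).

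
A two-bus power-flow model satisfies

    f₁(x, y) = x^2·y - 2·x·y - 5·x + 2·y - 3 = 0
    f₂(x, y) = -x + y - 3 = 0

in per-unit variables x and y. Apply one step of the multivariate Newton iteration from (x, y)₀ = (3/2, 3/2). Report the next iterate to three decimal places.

(-0.667, 2.333)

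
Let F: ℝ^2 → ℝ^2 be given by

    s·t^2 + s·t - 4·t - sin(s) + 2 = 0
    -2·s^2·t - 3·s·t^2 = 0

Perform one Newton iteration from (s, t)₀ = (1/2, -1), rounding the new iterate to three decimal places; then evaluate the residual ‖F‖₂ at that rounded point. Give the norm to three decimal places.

At (1/2, -1): F = (5.52057, -1.000).
Jacobian J = [[t^2 + t - cos(s), 2·s·t + s - 4], [-4·s·t - 3·t^2, -2·s^2 - 6·s·t]].
At the point, J = [[-0.87758, -4.500], [-1.000, 2.500]] (det J = -6.69396).
Solving J·Δ = −F gives Δ = (1.390, 0.956).
Then the next iterate is (s, t)₁ = (1.890, -0.044).
Re-evaluating at (1.890, -0.044): F = (1.14701, 0.30337), so ‖F‖₂ = 1.186.

1.186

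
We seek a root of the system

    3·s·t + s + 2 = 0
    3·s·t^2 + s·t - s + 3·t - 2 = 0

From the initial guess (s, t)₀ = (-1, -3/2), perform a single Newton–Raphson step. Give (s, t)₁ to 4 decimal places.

(0.0971, -0.9466)

At (-1, -3/2): F = (5.5000, -10.7500).
Jacobian J = [[3·t + 1, 3·s], [3·t^2 + t - 1, 6·s·t + s + 3]].
At the point, J = [[-3.5000, -3.0000], [4.2500, 11.0000]] (det J = -25.7500).
Solving J·Δ = −F gives Δ = (1.0971, 0.5534).
Then the next iterate is (s, t)₁ = (0.0971, -0.9466).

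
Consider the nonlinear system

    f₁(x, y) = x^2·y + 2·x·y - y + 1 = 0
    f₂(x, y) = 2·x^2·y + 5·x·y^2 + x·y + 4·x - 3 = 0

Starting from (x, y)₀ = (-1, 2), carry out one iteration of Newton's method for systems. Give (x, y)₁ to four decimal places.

(-1.1944, 0.5000)

At (-1, 2): F = (-3.0000, -25.0000).
Jacobian J = [[2·x·y + 2·y, x^2 + 2·x - 1], [4·x·y + 5·y^2 + y + 4, 2·x^2 + 10·x·y + x]].
At the point, J = [[0.0000, -2.0000], [18.0000, -19.0000]] (det J = 36.0000).
Solving J·Δ = −F gives Δ = (-0.1944, -1.5000).
Then the next iterate is (x, y)₁ = (-1.1944, 0.5000).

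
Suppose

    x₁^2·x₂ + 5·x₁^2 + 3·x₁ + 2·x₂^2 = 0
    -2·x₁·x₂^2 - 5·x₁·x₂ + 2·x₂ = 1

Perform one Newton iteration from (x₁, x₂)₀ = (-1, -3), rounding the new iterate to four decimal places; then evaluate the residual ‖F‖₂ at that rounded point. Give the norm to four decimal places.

111.7781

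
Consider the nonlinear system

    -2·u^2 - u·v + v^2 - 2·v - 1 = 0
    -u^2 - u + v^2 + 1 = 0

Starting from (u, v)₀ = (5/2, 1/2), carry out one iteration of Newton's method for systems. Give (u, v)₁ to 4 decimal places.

At (5/2, 1/2): F = (-15.5000, -7.5000).
Jacobian J = [[-4·u - v, -u + 2·v - 2], [-2·u - 1, 2·v]].
At the point, J = [[-10.5000, -3.5000], [-6.0000, 1.0000]] (det J = -31.5000).
Solving J·Δ = −F gives Δ = (-1.3254, -0.4524).
Then the next iterate is (u, v)₁ = (1.1746, 0.0476).

(1.1746, 0.0476)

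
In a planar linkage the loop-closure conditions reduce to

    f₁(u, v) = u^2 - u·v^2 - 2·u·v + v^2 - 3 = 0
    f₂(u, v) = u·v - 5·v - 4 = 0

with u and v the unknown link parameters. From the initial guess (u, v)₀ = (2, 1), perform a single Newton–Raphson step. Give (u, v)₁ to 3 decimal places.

(12.000, 2.000)

At (2, 1): F = (-4.000, -7.000).
Jacobian J = [[2·u - v^2 - 2·v, -2·u·v - 2·u + 2·v], [v, u - 5]].
At the point, J = [[1.000, -6.000], [1.000, -3.000]] (det J = 3.000).
Solving J·Δ = −F gives Δ = (10.000, 1.000).
Then the next iterate is (u, v)₁ = (12.000, 2.000).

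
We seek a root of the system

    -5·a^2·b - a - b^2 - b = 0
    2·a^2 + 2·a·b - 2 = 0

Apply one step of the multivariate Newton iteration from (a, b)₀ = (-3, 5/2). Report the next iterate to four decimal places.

(-2.0506, 1.5590)

At (-3, 5/2): F = (-118.2500, 1.0000).
Jacobian J = [[-10·a·b - 1, -5·a^2 - 2·b - 1], [4·a + 2·b, 2·a]].
At the point, J = [[74.0000, -51.0000], [-7.0000, -6.0000]] (det J = -801.0000).
Solving J·Δ = −F gives Δ = (0.9494, -0.9410).
Then the next iterate is (a, b)₁ = (-2.0506, 1.5590).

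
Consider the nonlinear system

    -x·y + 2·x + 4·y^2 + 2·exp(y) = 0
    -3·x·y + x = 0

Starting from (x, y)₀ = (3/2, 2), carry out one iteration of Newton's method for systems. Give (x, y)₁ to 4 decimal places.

At (3/2, 2): F = (30.778112, -7.5000).
Jacobian J = [[-y + 2, -x + 8·y + 2·exp(y)], [-3·y + 1, -3·x]].
At the point, J = [[0.0000, 29.278112], [-5.0000, -4.5000]] (det J = 146.390561).
Solving J·Δ = −F gives Δ = (-0.5539, -1.0512).
Then the next iterate is (x, y)₁ = (0.9461, 0.9488).

(0.9461, 0.9488)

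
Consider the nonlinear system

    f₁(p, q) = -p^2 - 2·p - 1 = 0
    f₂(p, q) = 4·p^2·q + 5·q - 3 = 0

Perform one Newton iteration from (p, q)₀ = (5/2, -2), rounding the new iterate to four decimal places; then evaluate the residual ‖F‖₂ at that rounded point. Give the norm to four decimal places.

19.4342

At (5/2, -2): F = (-12.2500, -63.0000).
Jacobian J = [[-2·p - 2, 0], [8·p·q, 4·p^2 + 5]].
At the point, J = [[-7.0000, 0.0000], [-40.0000, 30.0000]] (det J = -210.0000).
Solving J·Δ = −F gives Δ = (-1.7500, -0.2333).
Then the next iterate is (p, q)₁ = (0.7500, -2.2333).
Re-evaluating at (0.7500, -2.2333): F = (-3.0625, -19.191425), so ‖F‖₂ = 19.4342.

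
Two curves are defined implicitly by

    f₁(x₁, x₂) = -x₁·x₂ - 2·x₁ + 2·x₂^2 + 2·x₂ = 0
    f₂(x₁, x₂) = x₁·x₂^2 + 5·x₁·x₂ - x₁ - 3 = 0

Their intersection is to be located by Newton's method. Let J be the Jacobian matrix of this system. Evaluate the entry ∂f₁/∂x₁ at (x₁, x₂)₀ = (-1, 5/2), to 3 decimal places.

∂f₁/∂x₁ = -x₂ - 2.
At (-1, 5/2) this is -4.500.

-4.500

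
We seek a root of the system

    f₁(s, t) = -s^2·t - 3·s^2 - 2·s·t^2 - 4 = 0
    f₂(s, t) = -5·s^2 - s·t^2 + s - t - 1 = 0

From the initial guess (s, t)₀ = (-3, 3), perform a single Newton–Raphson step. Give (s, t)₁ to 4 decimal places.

(-0.8924, 1.7431)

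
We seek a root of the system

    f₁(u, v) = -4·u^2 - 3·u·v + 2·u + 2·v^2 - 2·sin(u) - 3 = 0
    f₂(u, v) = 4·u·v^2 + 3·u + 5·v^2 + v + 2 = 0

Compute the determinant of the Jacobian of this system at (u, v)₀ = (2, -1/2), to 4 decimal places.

172.0125

J = [[-8·u - 3·v - 2·cos(u) + 2, -3·u + 4·v], [4·v^2 + 3, 8·u·v + 10·v + 1]].
At the point, J = [[-11.667706, -8.0000], [4.0000, -12.0000]].
det J = 172.0125.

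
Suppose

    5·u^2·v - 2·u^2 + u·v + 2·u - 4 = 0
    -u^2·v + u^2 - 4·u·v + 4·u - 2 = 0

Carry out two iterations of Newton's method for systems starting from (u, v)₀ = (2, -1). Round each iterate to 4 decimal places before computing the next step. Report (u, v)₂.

(-2.5521, 1.3556)

At (2, -1): F = (-30.0000, 22.0000).
Jacobian J = [[10·u·v - 4·u + v + 2, 5·u^2 + u], [-2·u·v + 2·u - 4·v + 4, -u^2 - 4·u]].
At the point, J = [[-27.0000, 22.0000], [16.0000, -12.0000]] (det J = -28.0000).
Solving J·Δ = −F gives Δ = (-4.4286, -4.0714).
Then the next iterate is (u, v)₁ = (-2.4286, -5.0714).
Round to (-2.4286, -5.0714) and repeat: F = (-157.895064, -25.170296), J = [[129.807020, 27.061890], [-5.204404, 3.816302]].
Δ = (-0.1235, 6.4270), so (u, v)₂ = (-2.5521, 1.3556).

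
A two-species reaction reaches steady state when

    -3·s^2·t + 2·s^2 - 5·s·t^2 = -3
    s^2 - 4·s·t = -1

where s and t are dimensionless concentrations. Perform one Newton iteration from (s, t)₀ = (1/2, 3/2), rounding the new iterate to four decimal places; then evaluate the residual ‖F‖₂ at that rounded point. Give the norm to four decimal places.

4.9119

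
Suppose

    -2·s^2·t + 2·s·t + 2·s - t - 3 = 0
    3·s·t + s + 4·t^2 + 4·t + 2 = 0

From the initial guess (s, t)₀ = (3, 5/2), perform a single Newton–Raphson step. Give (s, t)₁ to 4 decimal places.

(2.7517, 0.6700)

At (3, 5/2): F = (-29.5000, 62.5000).
Jacobian J = [[-4·s·t + 2·t + 2, -2·s^2 + 2·s - 1], [3·t + 1, 3·s + 8·t + 4]].
At the point, J = [[-23.0000, -13.0000], [8.5000, 33.0000]] (det J = -648.5000).
Solving J·Δ = −F gives Δ = (-0.2483, -1.8300).
Then the next iterate is (s, t)₁ = (2.7517, 0.6700).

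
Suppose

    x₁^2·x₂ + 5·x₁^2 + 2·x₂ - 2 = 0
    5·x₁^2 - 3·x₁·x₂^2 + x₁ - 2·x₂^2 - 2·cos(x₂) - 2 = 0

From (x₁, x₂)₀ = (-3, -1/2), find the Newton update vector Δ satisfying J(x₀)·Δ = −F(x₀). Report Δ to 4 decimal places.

(1.3620, -0.0660)

At (-3, -1/2): F = (37.5000, 39.994835).
Jacobian J = [[2·x₁·x₂ + 10·x₁, x₁^2 + 2], [10·x₁ - 3·x₂^2 + 1, -6·x₁·x₂ - 4·x₂ + 2·sin(x₂)]].
At the point, J = [[-27.0000, 11.0000], [-29.7500, -7.958851]] (det J = 542.138979).
Solving J·Δ = −F gives Δ = (1.3620, -0.0660).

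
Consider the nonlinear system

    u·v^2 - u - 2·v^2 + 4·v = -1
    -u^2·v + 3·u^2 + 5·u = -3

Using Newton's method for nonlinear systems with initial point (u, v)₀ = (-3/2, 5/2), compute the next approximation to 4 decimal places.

At (-3/2, 5/2): F = (-9.3750, -3.3750).
Jacobian J = [[v^2 - 1, 2·u·v - 4·v + 4], [-2·u·v + 6·u + 5, -u^2]].
At the point, J = [[5.2500, -13.5000], [3.5000, -2.2500]] (det J = 35.4375).
Solving J·Δ = −F gives Δ = (0.6905, -0.4259).
Then the next iterate is (u, v)₁ = (-0.8095, 2.0741).

(-0.8095, 2.0741)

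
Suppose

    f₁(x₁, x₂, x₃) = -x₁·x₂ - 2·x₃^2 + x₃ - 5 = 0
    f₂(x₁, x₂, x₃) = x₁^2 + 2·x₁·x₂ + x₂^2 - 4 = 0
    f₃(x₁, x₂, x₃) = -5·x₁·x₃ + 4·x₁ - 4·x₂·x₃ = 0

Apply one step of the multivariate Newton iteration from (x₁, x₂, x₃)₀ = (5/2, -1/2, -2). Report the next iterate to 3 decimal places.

(0.925, 1.075, 0.053)

At (5/2, -1/2, -2): F = (-13.750, 0.000, 31.000).
Jacobian J = [[-x₂, -x₁, -4·x₃ + 1], [2·x₁ + 2·x₂, 2·x₁ + 2·x₂, 0], [-5·x₃ + 4, -4·x₃, -5·x₁ - 4·x₂]].
At the point, J = [[0.500, -2.500, 9.000], [4.000, 4.000, 0.000], [14.000, 8.000, -10.500]] (det J = -342.000).
Solving J·Δ = −F gives Δ = (-1.575, 1.575, 2.053).
Then the next iterate is (x₁, x₂, x₃)₁ = (0.925, 1.075, 0.053).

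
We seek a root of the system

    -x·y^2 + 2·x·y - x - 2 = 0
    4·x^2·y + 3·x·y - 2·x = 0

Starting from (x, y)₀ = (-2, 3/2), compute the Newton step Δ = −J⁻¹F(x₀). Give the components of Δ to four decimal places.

At (-2, 3/2): F = (-1.5000, 19.0000).
Jacobian J = [[-y^2 + 2·y - 1, -2·x·y + 2·x], [8·x·y + 3·y - 2, 4·x^2 + 3·x]].
At the point, J = [[-0.2500, 2.0000], [-21.5000, 10.0000]] (det J = 40.5000).
Solving J·Δ = −F gives Δ = (1.3086, 0.9136).

(1.3086, 0.9136)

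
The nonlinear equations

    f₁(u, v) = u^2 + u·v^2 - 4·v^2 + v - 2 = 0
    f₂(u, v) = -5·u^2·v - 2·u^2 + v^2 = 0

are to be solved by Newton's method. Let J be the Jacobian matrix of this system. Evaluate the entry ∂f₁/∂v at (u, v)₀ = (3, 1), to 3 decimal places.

∂f₁/∂v = 2·u·v - 8·v + 1.
At (3, 1) this is -1.000.

-1.000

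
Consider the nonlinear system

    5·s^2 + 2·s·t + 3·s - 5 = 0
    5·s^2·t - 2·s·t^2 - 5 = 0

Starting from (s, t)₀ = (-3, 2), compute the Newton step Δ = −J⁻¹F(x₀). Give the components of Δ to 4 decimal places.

(0.9850, -0.6090)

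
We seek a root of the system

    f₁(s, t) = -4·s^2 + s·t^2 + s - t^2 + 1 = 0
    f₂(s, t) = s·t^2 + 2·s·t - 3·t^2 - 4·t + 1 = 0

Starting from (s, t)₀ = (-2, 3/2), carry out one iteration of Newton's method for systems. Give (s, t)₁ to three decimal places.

At (-2, 3/2): F = (-23.750, -22.250).
Jacobian J = [[-8·s + t^2 + 1, 2·s·t - 2·t], [t^2 + 2·t, 2·s·t + 2·s - 6·t - 4]].
At the point, J = [[19.250, -9.000], [5.250, -23.000]] (det J = -395.500).
Solving J·Δ = −F gives Δ = (0.875, -0.768).
Then the next iterate is (s, t)₁ = (-1.125, 0.732).

(-1.125, 0.732)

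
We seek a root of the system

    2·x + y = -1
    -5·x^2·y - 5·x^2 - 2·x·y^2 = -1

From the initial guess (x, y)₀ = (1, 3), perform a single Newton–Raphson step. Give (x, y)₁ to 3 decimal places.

(3.708, -8.417)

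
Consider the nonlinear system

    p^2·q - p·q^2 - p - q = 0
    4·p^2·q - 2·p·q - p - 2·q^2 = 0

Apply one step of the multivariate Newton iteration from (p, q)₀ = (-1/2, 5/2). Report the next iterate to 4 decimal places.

(-0.4835, 1.5920)

At (-1/2, 5/2): F = (1.7500, -7.0000).
Jacobian J = [[2·p·q - q^2 - 1, p^2 - 2·p·q - 1], [8·p·q - 2·q - 1, 4·p^2 - 2·p - 4·q]].
At the point, J = [[-9.7500, 1.7500], [-16.0000, -8.0000]] (det J = 106.0000).
Solving J·Δ = −F gives Δ = (0.0165, -0.9080).
Then the next iterate is (p, q)₁ = (-0.4835, 1.5920).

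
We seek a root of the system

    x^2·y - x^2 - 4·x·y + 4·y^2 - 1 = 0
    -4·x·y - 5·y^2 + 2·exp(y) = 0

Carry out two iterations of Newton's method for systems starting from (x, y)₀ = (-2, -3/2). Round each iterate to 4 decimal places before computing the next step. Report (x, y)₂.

At (-2, -3/2): F = (-14.0000, -22.803740).
Jacobian J = [[2·x·y - 2·x - 4·y, x^2 - 4·x + 8·y], [-4·y, -4·x - 10·y + 2·exp(y)]].
At the point, J = [[16.0000, 0.0000], [6.0000, 23.446260]] (det J = 375.140165).
Solving J·Δ = −F gives Δ = (0.8750, 0.7487).
Then the next iterate is (x, y)₁ = (-1.1250, -0.7513).
Round to (-1.1250, -0.7513) and repeat: F = (-4.339532, -5.259603), J = [[6.945625, -0.244775], [3.0052, 12.956506]].
Δ = (0.6339, 0.2589), so (x, y)₂ = (-0.4911, -0.4924).

(-0.4911, -0.4924)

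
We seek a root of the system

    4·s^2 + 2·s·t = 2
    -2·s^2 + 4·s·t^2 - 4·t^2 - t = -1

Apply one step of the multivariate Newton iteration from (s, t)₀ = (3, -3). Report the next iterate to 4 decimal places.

At (3, -3): F = (16.0000, 58.0000).
Jacobian J = [[8·s + 2·t, 2·s], [-4·s + 4·t^2, 8·s·t - 8·t - 1]].
At the point, J = [[18.0000, 6.0000], [24.0000, -49.0000]] (det J = -1026.0000).
Solving J·Δ = −F gives Δ = (-1.1033, 0.6433).
Then the next iterate is (s, t)₁ = (1.8967, -2.3567).

(1.8967, -2.3567)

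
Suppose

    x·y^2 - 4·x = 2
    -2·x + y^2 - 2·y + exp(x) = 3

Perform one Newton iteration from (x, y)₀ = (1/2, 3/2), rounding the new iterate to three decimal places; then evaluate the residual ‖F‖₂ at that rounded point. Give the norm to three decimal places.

At (1/2, 3/2): F = (-2.875, -3.10128).
Jacobian J = [[y^2 - 4, 2·x·y], [exp(x) - 2, 2·y - 2]].
At the point, J = [[-1.750, 1.500], [-0.35128, 1.000]] (det J = -1.22308).
Solving J·Δ = −F gives Δ = (1.453, 3.612).
Then the next iterate is (x, y)₁ = (1.953, 5.112).
Re-evaluating at (1.953, 5.112): F = (41.22486, 16.05235), so ‖F‖₂ = 44.240.

44.240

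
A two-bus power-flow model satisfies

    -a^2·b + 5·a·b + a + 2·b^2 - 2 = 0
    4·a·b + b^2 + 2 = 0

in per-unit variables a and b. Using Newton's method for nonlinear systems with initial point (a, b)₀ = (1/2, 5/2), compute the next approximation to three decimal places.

At (1/2, 5/2): F = (16.625, 13.250).
Jacobian J = [[-2·a·b + 5·b + 1, -a^2 + 5·a + 4·b], [4·b, 4·a + 2·b]].
At the point, J = [[11.000, 12.250], [10.000, 7.000]] (det J = -45.500).
Solving J·Δ = −F gives Δ = (-1.010, -0.451).
Then the next iterate is (a, b)₁ = (-0.510, 2.049).

(-0.510, 2.049)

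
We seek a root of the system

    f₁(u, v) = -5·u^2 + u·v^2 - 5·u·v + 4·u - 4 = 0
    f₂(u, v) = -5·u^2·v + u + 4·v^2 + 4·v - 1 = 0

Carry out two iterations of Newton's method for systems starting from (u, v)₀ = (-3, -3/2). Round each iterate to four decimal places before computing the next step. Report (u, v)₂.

(0.0122, -1.7872)

At (-3, -3/2): F = (-90.2500, 66.5000).
Jacobian J = [[-10·u + v^2 - 5·v + 4, 2·u·v - 5·u], [-10·u·v + 1, -5·u^2 + 8·v + 4]].
At the point, J = [[43.7500, 24.0000], [-44.0000, -53.0000]] (det J = -1262.7500).
Solving J·Δ = −F gives Δ = (2.5241, -0.8407).
Then the next iterate is (u, v)₁ = (-0.4759, -2.3407).
Round to (-0.4759, -2.3407) and repeat: F = (-15.213097, 13.727424), J = [[25.941376, 4.607378], [-10.139391, -15.858004]].
Δ = (0.4881, 0.5535), so (u, v)₂ = (0.0122, -1.7872).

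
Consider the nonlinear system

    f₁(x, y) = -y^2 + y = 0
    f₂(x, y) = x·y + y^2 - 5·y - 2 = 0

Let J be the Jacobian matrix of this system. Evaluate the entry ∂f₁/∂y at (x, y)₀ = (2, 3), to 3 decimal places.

-5.000

∂f₁/∂y = -2·y + 1.
At (2, 3) this is -5.000.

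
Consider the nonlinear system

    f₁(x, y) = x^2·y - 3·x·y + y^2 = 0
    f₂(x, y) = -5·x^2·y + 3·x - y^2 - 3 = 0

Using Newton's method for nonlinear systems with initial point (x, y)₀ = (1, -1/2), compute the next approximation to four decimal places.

At (1, -1/2): F = (1.2500, 2.2500).
Jacobian J = [[2·x·y - 3·y, x^2 - 3·x + 2·y], [-10·x·y + 3, -5·x^2 - 2·y]].
At the point, J = [[0.5000, -3.0000], [8.0000, -4.0000]] (det J = 22.0000).
Solving J·Δ = −F gives Δ = (-0.0795, 0.4034).
Then the next iterate is (x, y)₁ = (0.9205, -0.0966).

(0.9205, -0.0966)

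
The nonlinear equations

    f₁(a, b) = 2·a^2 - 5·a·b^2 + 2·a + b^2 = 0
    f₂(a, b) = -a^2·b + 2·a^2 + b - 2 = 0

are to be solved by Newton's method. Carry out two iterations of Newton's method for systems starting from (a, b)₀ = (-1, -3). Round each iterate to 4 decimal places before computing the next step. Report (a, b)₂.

(-1.0000, -0.7500)

At (-1, -3): F = (54.0000, 0.0000).
Jacobian J = [[4·a - 5·b^2 + 2, -10·a·b + 2·b], [-2·a·b + 4·a, -a^2 + 1]].
At the point, J = [[-47.0000, -36.0000], [-10.0000, 0.0000]] (det J = -360.0000).
Solving J·Δ = −F gives Δ = (0.0000, 1.5000).
Then the next iterate is (a, b)₁ = (-1.0000, -1.5000).
Round to (-1.0000, -1.5000) and repeat: F = (13.5000, 0.0000), J = [[-13.2500, -18.0000], [-7.0000, 0.0000]].
Δ = (0.0000, 0.7500), so (a, b)₂ = (-1.0000, -0.7500).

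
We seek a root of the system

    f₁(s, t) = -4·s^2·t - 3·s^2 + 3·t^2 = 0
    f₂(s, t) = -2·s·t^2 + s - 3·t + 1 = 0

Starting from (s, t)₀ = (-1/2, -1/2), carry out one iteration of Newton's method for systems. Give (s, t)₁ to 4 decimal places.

At (-1/2, -1/2): F = (0.5000, 2.2500).
Jacobian J = [[-8·s·t - 6·s, -4·s^2 + 6·t], [-2·t^2 + 1, -4·s·t - 3]].
At the point, J = [[1.0000, -4.0000], [0.5000, -4.0000]] (det J = -2.0000).
Solving J·Δ = −F gives Δ = (3.5000, 1.0000).
Then the next iterate is (s, t)₁ = (3.0000, 0.5000).

(3.0000, 0.5000)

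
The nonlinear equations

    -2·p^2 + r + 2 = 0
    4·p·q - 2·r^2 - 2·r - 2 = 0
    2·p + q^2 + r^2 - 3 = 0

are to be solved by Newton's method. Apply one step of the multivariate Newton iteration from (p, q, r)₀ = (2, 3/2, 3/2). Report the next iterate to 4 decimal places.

(1.3390, 0.8953, 0.7120)

At (2, 3/2, 3/2): F = (-4.5000, 2.5000, 5.5000).
Jacobian J = [[-4·p, 0, 1], [4·q, 4·p, -4·r - 2], [2, 2·q, 2·r]].
At the point, J = [[-8.0000, 0.0000, 1.0000], [6.0000, 8.0000, -8.0000], [2.0000, 3.0000, 3.0000]] (det J = -382.0000).
Solving J·Δ = −F gives Δ = (-0.6610, -0.6047, -0.7880).
Then the next iterate is (p, q, r)₁ = (1.3390, 0.8953, 0.7120).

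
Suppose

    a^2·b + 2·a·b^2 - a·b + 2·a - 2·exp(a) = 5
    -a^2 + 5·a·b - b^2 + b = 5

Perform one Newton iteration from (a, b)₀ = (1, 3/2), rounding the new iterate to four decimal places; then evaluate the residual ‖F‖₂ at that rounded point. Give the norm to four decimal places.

5.5290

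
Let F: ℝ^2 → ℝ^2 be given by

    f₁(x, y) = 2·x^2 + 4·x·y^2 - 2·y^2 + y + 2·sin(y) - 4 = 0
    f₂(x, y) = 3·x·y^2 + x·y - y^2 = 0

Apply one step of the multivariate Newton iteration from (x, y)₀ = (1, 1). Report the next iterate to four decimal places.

(1.3079, 0.1537)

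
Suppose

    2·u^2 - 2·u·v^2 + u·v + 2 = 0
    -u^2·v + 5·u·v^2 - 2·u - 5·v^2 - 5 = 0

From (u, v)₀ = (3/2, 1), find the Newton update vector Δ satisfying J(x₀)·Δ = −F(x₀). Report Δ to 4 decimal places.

At (3/2, 1): F = (5.0000, -7.7500).
Jacobian J = [[4·u - 2·v^2 + v, -4·u·v + u], [-2·u·v + 5·v^2 - 2, -u^2 + 10·u·v - 10·v]].
At the point, J = [[5.0000, -4.5000], [0.0000, 2.7500]] (det J = 13.7500).
Solving J·Δ = −F gives Δ = (1.5364, 2.8182).

(1.5364, 2.8182)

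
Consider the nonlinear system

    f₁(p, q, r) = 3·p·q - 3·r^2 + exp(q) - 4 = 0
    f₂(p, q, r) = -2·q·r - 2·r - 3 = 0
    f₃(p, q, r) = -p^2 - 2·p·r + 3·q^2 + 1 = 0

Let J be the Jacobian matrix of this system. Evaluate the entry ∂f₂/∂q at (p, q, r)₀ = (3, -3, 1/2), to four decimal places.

∂f₂/∂q = -2·r.
At (3, -3, 1/2) this is -1.0000.

-1.0000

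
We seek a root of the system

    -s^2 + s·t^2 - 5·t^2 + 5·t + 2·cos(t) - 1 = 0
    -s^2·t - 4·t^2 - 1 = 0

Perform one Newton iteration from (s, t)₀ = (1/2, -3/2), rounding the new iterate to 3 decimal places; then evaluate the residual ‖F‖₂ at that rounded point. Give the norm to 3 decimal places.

At (1/2, -3/2): F = (-18.73353, -9.625).
Jacobian J = [[-2·s + t^2, 2·s·t - 10·t - 2·sin(t) + 5], [-2·s·t, -s^2 - 8·t]].
At the point, J = [[1.250, 20.49499], [1.500, 11.750]] (det J = -16.05498).
Solving J·Δ = −F gives Δ = (-1.424, 1.001).
Then the next iterate is (s, t)₁ = (-0.924, -0.499).
Re-evaluating at (-0.924, -0.499): F = (-4.06773, -1.56997), so ‖F‖₂ = 4.360.

4.360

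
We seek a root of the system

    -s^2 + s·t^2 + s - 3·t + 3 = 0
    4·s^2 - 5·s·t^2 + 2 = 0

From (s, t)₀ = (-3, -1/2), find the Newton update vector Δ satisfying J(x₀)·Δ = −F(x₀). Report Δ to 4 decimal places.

At (-3, -1/2): F = (-8.2500, 41.7500).
Jacobian J = [[-2·s + t^2 + 1, 2·s·t - 3], [8·s - 5·t^2, -10·s·t]].
At the point, J = [[7.2500, 0.0000], [-25.2500, -15.0000]] (det J = -108.7500).
Solving J·Δ = −F gives Δ = (1.1379, 0.8678).

(1.1379, 0.8678)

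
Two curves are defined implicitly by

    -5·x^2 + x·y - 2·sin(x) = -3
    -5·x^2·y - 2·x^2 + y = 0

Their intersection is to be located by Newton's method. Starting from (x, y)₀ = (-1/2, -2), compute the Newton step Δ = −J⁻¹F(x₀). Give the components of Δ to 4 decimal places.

At (-1/2, -2): F = (3.708851, 0.0000).
Jacobian J = [[-10·x + y - 2·cos(x), x], [-10·x·y - 4·x, -5·x^2 + 1]].
At the point, J = [[1.244835, -0.5000], [-8.0000, -0.2500]] (det J = -4.311209).
Solving J·Δ = −F gives Δ = (-0.2151, 6.8822).

(-0.2151, 6.8822)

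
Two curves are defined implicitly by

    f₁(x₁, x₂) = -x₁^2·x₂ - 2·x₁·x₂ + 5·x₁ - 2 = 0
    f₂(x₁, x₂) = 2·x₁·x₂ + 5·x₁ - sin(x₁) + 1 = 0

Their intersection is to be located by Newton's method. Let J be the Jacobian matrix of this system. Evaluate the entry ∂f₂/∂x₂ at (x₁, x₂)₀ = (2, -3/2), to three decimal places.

4.000

∂f₂/∂x₂ = 2·x₁.
At (2, -3/2) this is 4.000.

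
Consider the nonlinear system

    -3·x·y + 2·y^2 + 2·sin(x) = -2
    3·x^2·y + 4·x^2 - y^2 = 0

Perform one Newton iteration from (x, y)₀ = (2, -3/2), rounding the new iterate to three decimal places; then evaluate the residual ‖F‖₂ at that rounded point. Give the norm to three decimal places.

59.393

At (2, -3/2): F = (17.31859, -4.250).
Jacobian J = [[-3·y + 2·cos(x), -3·x + 4·y], [6·x·y + 8·x, 3·x^2 - 2·y]].
At the point, J = [[3.66771, -12.000], [-2.000, 15.000]] (det J = 31.01559).
Solving J·Δ = −F gives Δ = (-6.731, -0.614).
Then the next iterate is (x, y)₁ = (-4.731, -2.114).
Re-evaluating at (-4.731, -2.114): F = (-17.06636, -56.88849), so ‖F‖₂ = 59.393.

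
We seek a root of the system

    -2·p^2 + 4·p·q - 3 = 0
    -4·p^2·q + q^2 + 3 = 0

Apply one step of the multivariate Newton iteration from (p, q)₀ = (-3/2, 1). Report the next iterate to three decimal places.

(-33.750, -55.000)

At (-3/2, 1): F = (-13.500, -5.000).
Jacobian J = [[-4·p + 4·q, 4·p], [-8·p·q, -4·p^2 + 2·q]].
At the point, J = [[10.000, -6.000], [12.000, -7.000]] (det J = 2.000).
Solving J·Δ = −F gives Δ = (-32.250, -56.000).
Then the next iterate is (p, q)₁ = (-33.750, -55.000).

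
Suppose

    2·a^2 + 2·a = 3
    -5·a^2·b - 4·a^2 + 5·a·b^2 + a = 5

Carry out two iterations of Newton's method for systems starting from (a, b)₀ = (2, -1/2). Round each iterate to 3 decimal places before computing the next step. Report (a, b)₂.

(0.847, -0.860)

At (2, -1/2): F = (9.000, -6.500).
Jacobian J = [[4·a + 2, 0], [-10·a·b - 8·a + 5·b^2 + 1, -5·a^2 + 10·a·b]].
At the point, J = [[10.000, 0.000], [-3.750, -30.000]] (det J = -300.000).
Solving J·Δ = −F gives Δ = (-0.900, -0.104).
Then the next iterate is (a, b)₁ = (1.100, -0.604).
Round to (1.100, -0.604) and repeat: F = (1.620, -3.07931), J = [[6.400, 0.000], [0.66808, -12.694]].
Δ = (-0.253, -0.256), so (a, b)₂ = (0.847, -0.860).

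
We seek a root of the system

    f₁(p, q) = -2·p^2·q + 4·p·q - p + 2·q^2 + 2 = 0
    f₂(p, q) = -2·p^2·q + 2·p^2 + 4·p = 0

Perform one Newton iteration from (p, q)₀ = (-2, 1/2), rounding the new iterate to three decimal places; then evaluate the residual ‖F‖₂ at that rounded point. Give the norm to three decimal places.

At (-2, 1/2): F = (-3.500, -4.000).
Jacobian J = [[-4·p·q + 4·q - 1, -2·p^2 + 4·p + 4·q], [-4·p·q + 4·p + 4, -2·p^2]].
At the point, J = [[5.000, -14.000], [0.000, -8.000]] (det J = -40.000).
Solving J·Δ = −F gives Δ = (-0.700, -0.500).
Then the next iterate is (p, q)₁ = (-2.700, 0.000).
Re-evaluating at (-2.700, 0.000): F = (4.700, 3.780), so ‖F‖₂ = 6.031.

6.031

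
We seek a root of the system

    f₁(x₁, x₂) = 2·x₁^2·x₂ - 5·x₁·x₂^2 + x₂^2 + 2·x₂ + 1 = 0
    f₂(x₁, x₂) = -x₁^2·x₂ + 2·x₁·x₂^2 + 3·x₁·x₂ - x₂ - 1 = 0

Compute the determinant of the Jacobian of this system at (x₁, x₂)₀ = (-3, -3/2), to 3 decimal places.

-258.750

J = [[4·x₁·x₂ - 5·x₂^2, 2·x₁^2 - 10·x₁·x₂ + 2·x₂ + 2], [-2·x₁·x₂ + 2·x₂^2 + 3·x₂, -x₁^2 + 4·x₁·x₂ + 3·x₁ - 1]].
At the point, J = [[6.750, -28.000], [-9.000, -1.000]].
det J = -258.750.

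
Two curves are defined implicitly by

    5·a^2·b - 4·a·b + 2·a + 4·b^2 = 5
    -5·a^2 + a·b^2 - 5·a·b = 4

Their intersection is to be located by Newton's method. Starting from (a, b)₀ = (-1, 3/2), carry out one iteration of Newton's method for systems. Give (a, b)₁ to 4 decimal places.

(-0.2033, 1.4828)

At (-1, 3/2): F = (15.5000, -3.7500).
Jacobian J = [[10·a·b - 4·b + 2, 5·a^2 - 4·a + 8·b], [-10·a + b^2 - 5·b, 2·a·b - 5·a]].
At the point, J = [[-19.0000, 21.0000], [4.7500, 2.0000]] (det J = -137.7500).
Solving J·Δ = −F gives Δ = (0.7967, -0.0172).
Then the next iterate is (a, b)₁ = (-0.2033, 1.4828).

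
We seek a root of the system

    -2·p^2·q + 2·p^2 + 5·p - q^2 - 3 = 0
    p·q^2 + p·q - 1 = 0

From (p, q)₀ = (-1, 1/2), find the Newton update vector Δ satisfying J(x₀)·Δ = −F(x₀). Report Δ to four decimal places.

At (-1, 1/2): F = (-7.2500, -1.7500).
Jacobian J = [[-4·p·q + 4·p + 5, -2·p^2 - 2·q], [q^2 + q, 2·p·q + p]].
At the point, J = [[3.0000, -3.0000], [0.7500, -2.0000]] (det J = -3.7500).
Solving J·Δ = −F gives Δ = (2.4667, 0.0500).

(2.4667, 0.0500)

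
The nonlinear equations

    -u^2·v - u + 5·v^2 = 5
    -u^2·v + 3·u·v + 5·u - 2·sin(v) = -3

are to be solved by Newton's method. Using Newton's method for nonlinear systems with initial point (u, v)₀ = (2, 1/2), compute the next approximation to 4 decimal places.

(-0.8539, -0.3116)

At (2, 1/2): F = (-7.7500, 13.041149).
Jacobian J = [[-2·u·v - 1, -u^2 + 10·v], [-2·u·v + 3·v + 5, -u^2 + 3·u - 2·cos(v)]].
At the point, J = [[-3.0000, 1.0000], [4.5000, 0.244835]] (det J = -5.234505).
Solving J·Δ = −F gives Δ = (-2.8539, -0.8116).
Then the next iterate is (u, v)₁ = (-0.8539, -0.3116).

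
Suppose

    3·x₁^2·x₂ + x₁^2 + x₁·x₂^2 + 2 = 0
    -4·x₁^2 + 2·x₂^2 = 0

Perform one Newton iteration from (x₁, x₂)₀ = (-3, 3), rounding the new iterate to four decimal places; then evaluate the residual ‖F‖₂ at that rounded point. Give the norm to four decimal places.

At (-3, 3): F = (65.0000, -18.0000).
Jacobian J = [[6·x₁·x₂ + 2·x₁ + x₂^2, 3·x₁^2 + 2·x₁·x₂], [-8·x₁, 4·x₂]].
At the point, J = [[-51.0000, 9.0000], [24.0000, 12.0000]] (det J = -828.0000).
Solving J·Δ = −F gives Δ = (1.1377, -0.7754).
Then the next iterate is (x₁, x₂)₁ = (-1.8623, 2.2246).
Re-evaluating at (-1.8623, 2.2246): F = (19.397742, -3.974955), so ‖F‖₂ = 19.8008.

19.8008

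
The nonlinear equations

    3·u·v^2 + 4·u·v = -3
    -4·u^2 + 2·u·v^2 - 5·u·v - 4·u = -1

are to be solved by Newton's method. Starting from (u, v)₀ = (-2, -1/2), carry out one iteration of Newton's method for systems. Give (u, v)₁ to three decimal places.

(-6.080, 4.800)

At (-2, -1/2): F = (5.500, -13.000).
Jacobian J = [[3·v^2 + 4·v, 6·u·v + 4·u], [-8·u + 2·v^2 - 5·v - 4, 4·u·v - 5·u]].
At the point, J = [[-1.250, -2.000], [15.000, 14.000]] (det J = 12.500).
Solving J·Δ = −F gives Δ = (-4.080, 5.300).
Then the next iterate is (u, v)₁ = (-6.080, 4.800).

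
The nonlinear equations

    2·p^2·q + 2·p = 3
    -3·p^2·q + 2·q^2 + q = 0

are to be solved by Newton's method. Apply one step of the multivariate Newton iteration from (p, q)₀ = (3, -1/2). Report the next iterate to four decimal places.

(1.5000, -0.5000)

At (3, -1/2): F = (-6.0000, 13.5000).
Jacobian J = [[4·p·q + 2, 2·p^2], [-6·p·q, -3·p^2 + 4·q + 1]].
At the point, J = [[-4.0000, 18.0000], [9.0000, -28.0000]] (det J = -50.0000).
Solving J·Δ = −F gives Δ = (-1.5000, 0.0000).
Then the next iterate is (p, q)₁ = (1.5000, -0.5000).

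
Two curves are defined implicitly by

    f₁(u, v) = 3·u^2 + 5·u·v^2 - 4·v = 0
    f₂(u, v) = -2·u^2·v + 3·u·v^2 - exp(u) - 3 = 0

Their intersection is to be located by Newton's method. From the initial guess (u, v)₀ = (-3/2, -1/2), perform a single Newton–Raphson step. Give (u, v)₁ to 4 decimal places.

(-2.3484, -4.3428)

At (-3/2, -1/2): F = (6.8750, -2.098130).
Jacobian J = [[6·u + 5·v^2, 10·u·v - 4], [-4·u·v + 3·v^2 - exp(u), -2·u^2 + 6·u·v]].
At the point, J = [[-7.7500, 3.5000], [-2.473130, 0.0000]] (det J = 8.655956).
Solving J·Δ = −F gives Δ = (-0.8484, -3.8428).
Then the next iterate is (u, v)₁ = (-2.3484, -4.3428).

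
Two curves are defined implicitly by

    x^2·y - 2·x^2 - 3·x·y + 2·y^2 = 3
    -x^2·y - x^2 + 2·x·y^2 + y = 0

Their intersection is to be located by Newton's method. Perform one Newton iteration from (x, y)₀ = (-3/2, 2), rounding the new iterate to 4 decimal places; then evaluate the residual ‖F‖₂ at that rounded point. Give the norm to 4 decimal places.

5.7282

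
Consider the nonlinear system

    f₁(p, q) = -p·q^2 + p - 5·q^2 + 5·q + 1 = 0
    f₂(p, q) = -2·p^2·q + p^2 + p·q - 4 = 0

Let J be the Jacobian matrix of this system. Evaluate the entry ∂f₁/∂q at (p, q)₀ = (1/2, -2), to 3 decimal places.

∂f₁/∂q = -2·p·q - 10·q + 5.
At (1/2, -2) this is 27.000.

27.000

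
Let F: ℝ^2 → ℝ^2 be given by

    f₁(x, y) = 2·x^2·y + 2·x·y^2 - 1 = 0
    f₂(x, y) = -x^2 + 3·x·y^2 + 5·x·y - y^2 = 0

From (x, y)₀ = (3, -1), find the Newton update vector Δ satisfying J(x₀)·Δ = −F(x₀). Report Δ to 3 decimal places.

At (3, -1): F = (-13.000, -16.000).
Jacobian J = [[4·x·y + 2·y^2, 2·x^2 + 4·x·y], [-2·x + 3·y^2 + 5·y, 6·x·y + 5·x - 2·y]].
At the point, J = [[-10.000, 6.000], [-8.000, -1.000]] (det J = 58.000).
Solving J·Δ = −F gives Δ = (-1.879, -0.966).

(-1.879, -0.966)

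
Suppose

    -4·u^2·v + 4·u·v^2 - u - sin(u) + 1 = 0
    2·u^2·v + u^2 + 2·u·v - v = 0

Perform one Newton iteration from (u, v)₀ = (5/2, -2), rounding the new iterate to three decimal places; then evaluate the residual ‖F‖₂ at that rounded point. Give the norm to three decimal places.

At (5/2, -2): F = (87.90153, -26.750).
Jacobian J = [[-8·u·v + 4·v^2 - cos(u) - 1, -4·u^2 + 8·u·v], [4·u·v + 2·u + 2·v, 2·u^2 + 2·u - 1]].
At the point, J = [[55.80114, -65.000], [-19.000, 16.500]] (det J = -314.28113).
Solving J·Δ = −F gives Δ = (-0.918, 0.565).
Then the next iterate is (u, v)₁ = (1.582, -1.435).
Re-evaluating at (1.582, -1.435): F = (25.81447, -7.78543), so ‖F‖₂ = 26.963.

26.963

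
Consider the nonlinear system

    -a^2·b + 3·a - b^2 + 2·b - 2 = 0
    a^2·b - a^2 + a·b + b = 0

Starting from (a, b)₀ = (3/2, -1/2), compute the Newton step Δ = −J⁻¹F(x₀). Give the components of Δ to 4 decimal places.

At (3/2, -1/2): F = (2.3750, -4.6250).
Jacobian J = [[-2·a·b + 3, -a^2 - 2·b + 2], [2·a·b - 2·a + b, a^2 + a + 1]].
At the point, J = [[4.5000, 0.7500], [-5.0000, 4.7500]] (det J = 25.1250).
Solving J·Δ = −F gives Δ = (-0.5871, 0.3557).

(-0.5871, 0.3557)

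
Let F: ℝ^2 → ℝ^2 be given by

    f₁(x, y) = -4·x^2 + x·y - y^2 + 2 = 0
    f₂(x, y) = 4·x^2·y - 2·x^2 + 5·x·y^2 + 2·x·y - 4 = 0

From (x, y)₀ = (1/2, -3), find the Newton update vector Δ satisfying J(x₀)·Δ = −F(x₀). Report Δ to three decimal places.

At (1/2, -3): F = (-9.500, 12.000).
Jacobian J = [[-8·x + y, x - 2·y], [8·x·y - 4·x + 5·y^2 + 2·y, 4·x^2 + 10·x·y + 2·x]].
At the point, J = [[-7.000, 6.500], [25.000, -13.000]] (det J = -71.500).
Solving J·Δ = −F gives Δ = (0.636, 2.147).

(0.636, 2.147)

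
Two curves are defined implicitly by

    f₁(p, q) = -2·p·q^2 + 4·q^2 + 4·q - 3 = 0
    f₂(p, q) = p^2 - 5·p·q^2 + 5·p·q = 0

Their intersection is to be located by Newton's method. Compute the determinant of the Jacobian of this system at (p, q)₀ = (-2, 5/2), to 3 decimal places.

501.000

J = [[-2·q^2, -4·p·q + 8·q + 4], [2·p - 5·q^2 + 5·q, -10·p·q + 5·p]].
At the point, J = [[-12.500, 44.000], [-22.750, 40.000]].
det J = 501.000.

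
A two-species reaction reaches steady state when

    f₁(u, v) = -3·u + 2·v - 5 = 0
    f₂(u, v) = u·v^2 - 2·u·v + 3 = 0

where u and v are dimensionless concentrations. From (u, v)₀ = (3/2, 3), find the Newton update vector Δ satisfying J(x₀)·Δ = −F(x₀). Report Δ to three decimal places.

At (3/2, 3): F = (-3.500, 7.500).
Jacobian J = [[-3, 2], [v^2 - 2·v, 2·u·v - 2·u]].
At the point, J = [[-3.000, 2.000], [3.000, 6.000]] (det J = -24.000).
Solving J·Δ = −F gives Δ = (-1.500, -0.500).

(-1.500, -0.500)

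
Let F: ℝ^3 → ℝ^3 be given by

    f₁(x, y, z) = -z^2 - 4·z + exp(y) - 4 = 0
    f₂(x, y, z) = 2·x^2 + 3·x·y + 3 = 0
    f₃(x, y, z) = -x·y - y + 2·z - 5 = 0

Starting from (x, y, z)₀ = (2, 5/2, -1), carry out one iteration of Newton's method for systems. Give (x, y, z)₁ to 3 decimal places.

(0.356, 2.414, 4.066)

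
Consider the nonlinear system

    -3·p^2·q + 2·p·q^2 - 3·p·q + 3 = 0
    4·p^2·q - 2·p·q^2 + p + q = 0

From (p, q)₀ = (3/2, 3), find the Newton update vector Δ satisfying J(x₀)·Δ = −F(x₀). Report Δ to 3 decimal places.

At (3/2, 3): F = (-3.750, 4.500).
Jacobian J = [[-6·p·q + 2·q^2 - 3·q, -3·p^2 + 4·p·q - 3·p], [8·p·q - 2·q^2 + 1, 4·p^2 - 4·p·q + 1]].
At the point, J = [[-18.000, 6.750], [19.000, -8.000]] (det J = 15.750).
Solving J·Δ = −F gives Δ = (0.024, 0.619).

(0.024, 0.619)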